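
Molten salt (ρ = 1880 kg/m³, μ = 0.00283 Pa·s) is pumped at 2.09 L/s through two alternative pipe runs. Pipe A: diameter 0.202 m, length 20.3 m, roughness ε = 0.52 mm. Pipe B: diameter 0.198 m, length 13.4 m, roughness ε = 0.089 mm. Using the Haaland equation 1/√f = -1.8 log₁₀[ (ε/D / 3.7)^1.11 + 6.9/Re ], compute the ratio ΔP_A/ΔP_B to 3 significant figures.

Pipe A: V = Q/A = 0.00209/0.03205 = 0.06522 m/s; Re = 8751; ε/D = 0.00257; Haaland → f = 0.03527; ΔP_A = f(L/D)(ρV²/2) = 14.17 Pa.
Pipe B: V = Q/A = 0.00209/0.03079 = 0.06788 m/s; Re = 8928; ε/D = 0.000449; Haaland → f = 0.03238; ΔP_B = f(L/D)(ρV²/2) = 9.491 Pa.
ΔP_A/ΔP_B = 14.17/9.491 = 1.49.

ΔP_A/ΔP_B ≈ 1.49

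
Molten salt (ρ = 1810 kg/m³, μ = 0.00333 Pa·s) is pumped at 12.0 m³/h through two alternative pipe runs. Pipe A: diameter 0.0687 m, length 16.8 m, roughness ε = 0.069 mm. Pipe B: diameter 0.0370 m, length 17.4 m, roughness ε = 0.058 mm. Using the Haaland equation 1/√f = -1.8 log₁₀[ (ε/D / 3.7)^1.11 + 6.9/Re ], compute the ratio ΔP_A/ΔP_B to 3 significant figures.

Pipe A: V = Q/A = 0.003333/0.003707 = 0.8992 m/s; Re = 3.358e+04; ε/D = 0.001; Haaland → f = 0.02518; ΔP_A = f(L/D)(ρV²/2) = 4506 Pa.
Pipe B: V = Q/A = 0.003333/0.001075 = 3.1 m/s; Re = 6.235e+04; ε/D = 0.00157; Haaland → f = 0.02468; ΔP_B = f(L/D)(ρV²/2) = 1.01e+05 Pa.
ΔP_A/ΔP_B = 4506/1.01e+05 = 0.0446.

ΔP_A/ΔP_B ≈ 0.0446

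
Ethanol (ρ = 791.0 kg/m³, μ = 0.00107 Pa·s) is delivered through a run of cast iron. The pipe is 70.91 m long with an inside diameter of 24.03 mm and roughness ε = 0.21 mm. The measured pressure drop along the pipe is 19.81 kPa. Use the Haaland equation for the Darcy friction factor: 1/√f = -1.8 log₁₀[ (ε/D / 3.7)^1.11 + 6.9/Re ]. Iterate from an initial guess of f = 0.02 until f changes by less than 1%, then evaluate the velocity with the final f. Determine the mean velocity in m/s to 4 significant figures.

Rearranging Darcy-Weisbach: V = √(2·ΔP·D/(f·L·ρ)). With ε/D = 0.00021/0.02403 = 0.00874, iterate starting from f = 0.02:
  f = 0.02 → V = √(2·1.981e+04·0.02403/(0.02·70.91·791)) = 0.9212 m/s; Re = ρVD/μ = 1.637e+04; f → 0.03976
  f = 0.03976 → V = 0.6534 m/s; Re = 1.161e+04; f → 0.04103
  f = 0.04103 → V = 0.6432 m/s; Re = 1.143e+04; f → 0.0411
Converged (Δf/f < 1%). With the final f = 0.0411: V = √(2·1.981e+04·0.02403/(0.0411·70.91·791)) = 0.6426 m/s.

V ≈ 0.6426 m/s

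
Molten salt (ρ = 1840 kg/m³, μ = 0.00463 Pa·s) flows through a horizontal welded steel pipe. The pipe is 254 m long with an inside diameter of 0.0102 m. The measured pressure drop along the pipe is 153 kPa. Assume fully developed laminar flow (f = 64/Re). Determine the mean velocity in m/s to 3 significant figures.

For laminar flow, f = 64/Re with Re = ρVD/μ, so Darcy-Weisbach reduces to ΔP = 32μLV/D². Solving for V: V = ΔP·D²/(32μL) = 1.53e+05·(0.0102)²/(32·0.00463·254) = 0.423 m/s.
Check: Re = ρVD/μ = 1840·0.423·0.0102/0.00463 = 1715 < 2300, so the laminar assumption holds.

V ≈ 0.423 m/s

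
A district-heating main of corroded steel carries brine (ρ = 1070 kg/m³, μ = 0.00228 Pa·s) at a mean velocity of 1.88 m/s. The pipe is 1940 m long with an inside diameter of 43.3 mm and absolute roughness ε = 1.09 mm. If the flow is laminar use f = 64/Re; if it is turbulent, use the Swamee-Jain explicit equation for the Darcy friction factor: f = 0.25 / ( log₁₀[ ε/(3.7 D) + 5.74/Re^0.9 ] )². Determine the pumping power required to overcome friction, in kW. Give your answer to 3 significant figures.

Reynolds number Re = ρVD/μ = 1070 · 1.88 · 0.0433 / 0.00228 = 3.82e+04.
Re > 4000 → turbulent. Relative roughness ε/D = 0.00109/0.0433 = 0.0252. Swamee-Jain: f = 0.25/(log₁₀[0.0252/3.7 + 5.74/3.82e+04^0.9])² = 0.25/(log₁₀[0.0068 + 0.000432])² = 0.25/(-2.141)² = 0.05456.
Darcy-Weisbach: ΔP = f(L/D)(ρV²/2) = 0.05456·(1940/0.0433)·(1070·1.88²/2) = 0.05456·4.48e+04·1891 = 4.622e+06 Pa.
Q = V·A = 1.88·0.001473 = 0.002768 m³/s.
Pumping power P = QΔP = 0.002768·4.622e+06 = 12800 W = 12.8 kW.

P ≈ 12.8 kW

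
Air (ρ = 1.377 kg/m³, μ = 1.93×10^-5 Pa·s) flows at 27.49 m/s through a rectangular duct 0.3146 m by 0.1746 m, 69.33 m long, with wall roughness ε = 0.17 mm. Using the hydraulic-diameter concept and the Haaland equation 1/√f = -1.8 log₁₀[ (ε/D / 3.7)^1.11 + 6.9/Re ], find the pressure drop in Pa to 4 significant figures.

Hydraulic diameter D_h = 4A/P = 4·(0.3146·0.1746)/(2·(0.3146+0.1746)) = 0.2197/0.9784 = 0.2246 m.
Re = ρVD_h/μ = 1.377·27.49·0.2246/1.93e-05 = 4.405e+05.
ε/D_h = 0.00017/0.2246 = 0.000757; Haaland gives 1/√f = -1.8 log₁₀[8.04e-05+1.57e-05] = 7.232, so f = 0.01912.
ΔP = f(L/D_h)(ρV²/2) = 0.01912·69.33/0.2246·520.3 = 3072 Pa.

ΔP ≈ 3072 Pa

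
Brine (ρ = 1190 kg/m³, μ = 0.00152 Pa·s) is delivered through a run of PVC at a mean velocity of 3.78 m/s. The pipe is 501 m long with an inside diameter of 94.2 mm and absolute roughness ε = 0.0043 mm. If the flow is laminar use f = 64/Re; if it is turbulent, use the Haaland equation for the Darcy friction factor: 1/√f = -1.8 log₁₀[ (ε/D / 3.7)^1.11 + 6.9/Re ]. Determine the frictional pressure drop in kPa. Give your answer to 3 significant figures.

Reynolds number Re = ρVD/μ = 1190 · 3.78 · 0.0942 / 0.00152 = 2.788e+05.
Re > 4000 → turbulent. Relative roughness ε/D = 4.3e-06/0.0942 = 4.56e-05. Haaland: 1/√f = -1.8 log₁₀[(4.56e-05/3.7)^1.11 + 6.9/2.788e+05] = -1.8 log₁₀[3.56e-06 + 2.48e-05] = 8.187, so f = 0.01492.
Darcy-Weisbach: ΔP = f(L/D)(ρV²/2) = 0.01492·(501/0.0942)·(1190·3.78²/2) = 0.01492·5318·8502 = 6.747e+05 Pa.
ΔP = 6.747e+05 Pa = 675 kPa.

ΔP ≈ 675 kPa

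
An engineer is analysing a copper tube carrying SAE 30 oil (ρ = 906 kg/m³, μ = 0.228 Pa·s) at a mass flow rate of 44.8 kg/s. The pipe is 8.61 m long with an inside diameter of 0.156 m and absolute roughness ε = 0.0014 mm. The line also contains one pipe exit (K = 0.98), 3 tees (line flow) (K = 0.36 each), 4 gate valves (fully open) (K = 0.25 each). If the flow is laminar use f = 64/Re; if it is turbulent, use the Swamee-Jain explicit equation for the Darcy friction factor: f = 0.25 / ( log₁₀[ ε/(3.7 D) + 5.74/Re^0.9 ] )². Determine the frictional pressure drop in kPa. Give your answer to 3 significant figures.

ΔP ≈ 16.0 kPa

A = πD²/4 = π(0.156)²/4 = 0.01911 m²; mean velocity V = ṁ/(ρA) = 44.8/(906 · 0.01911) = 2.587 m/s.
Reynolds number Re = ρVD/μ = 906 · 2.587 · 0.156 / 0.228 = 1604.
Re < 2300 → laminar flow, so f = 64/Re = 64/1604 = 0.03991 (the turbulent correlation is not needed).
Total minor-loss coefficient ΣK = 1·0.98 + 3·0.36 + 4·0.25 = 3.06.
ΔP = [f·L/D + ΣK]·(ρV²/2) = [0.03991·8.61/0.156 + 3.06]·(906·2.587²/2) = [2.203 + 3.06]·3032 = 1.596e+04 Pa.
ΔP = 1.596e+04 Pa = 16.0 kPa.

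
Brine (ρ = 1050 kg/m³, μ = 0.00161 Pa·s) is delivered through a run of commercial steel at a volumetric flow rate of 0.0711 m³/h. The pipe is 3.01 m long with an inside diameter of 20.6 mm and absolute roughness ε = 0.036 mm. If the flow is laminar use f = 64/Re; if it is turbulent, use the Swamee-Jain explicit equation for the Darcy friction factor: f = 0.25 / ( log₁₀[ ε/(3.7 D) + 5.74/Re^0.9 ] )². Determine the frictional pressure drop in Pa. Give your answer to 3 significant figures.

ΔP ≈ 21.7 Pa

Q = 0.0711 m³/h = 0.0711/3600 = 1.975e-05 m³/s.
Cross-sectional area A = πD²/4 = π(0.0206)²/4 = 0.0003333 m²; mean velocity V = Q/A = 1.975e-05/0.0003333 = 0.05926 m/s.
Reynolds number Re = ρVD/μ = 1050 · 0.05926 · 0.0206 / 0.00161 = 796.1.
Re < 2300 → laminar flow, so f = 64/Re = 64/796.1 = 0.08039 (the turbulent correlation is not needed).
Darcy-Weisbach: ΔP = f(L/D)(ρV²/2) = 0.08039·(3.01/0.0206)·(1050·0.05926²/2) = 0.08039·146.1·1.844 = 21.65 Pa.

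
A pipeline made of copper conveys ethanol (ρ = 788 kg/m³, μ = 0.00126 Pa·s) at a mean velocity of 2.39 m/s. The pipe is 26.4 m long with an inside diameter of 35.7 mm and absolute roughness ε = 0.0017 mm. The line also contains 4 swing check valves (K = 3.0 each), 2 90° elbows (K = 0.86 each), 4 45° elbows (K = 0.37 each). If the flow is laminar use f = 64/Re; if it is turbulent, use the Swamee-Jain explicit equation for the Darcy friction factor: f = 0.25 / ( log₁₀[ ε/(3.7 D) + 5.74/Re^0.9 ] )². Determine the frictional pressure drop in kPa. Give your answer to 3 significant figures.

ΔP ≈ 68.6 kPa

Reynolds number Re = ρVD/μ = 788 · 2.39 · 0.0357 / 0.00126 = 5.336e+04.
Re > 4000 → turbulent. Relative roughness ε/D = 1.7e-06/0.0357 = 4.76e-05. Swamee-Jain: f = 0.25/(log₁₀[4.76e-05/3.7 + 5.74/5.336e+04^0.9])² = 0.25/(log₁₀[1.29e-05 + 0.000319])² = 0.25/(-3.478)² = 0.02066.
Total minor-loss coefficient ΣK = 4·3 + 2·0.86 + 4·0.37 = 15.2.
ΔP = [f·L/D + ΣK]·(ρV²/2) = [0.02066·26.4/0.0357 + 15.2]·(788·2.39²/2) = [15.28 + 15.2]·2251 = 6.86e+04 Pa.
ΔP = 6.86e+04 Pa = 68.6 kPa.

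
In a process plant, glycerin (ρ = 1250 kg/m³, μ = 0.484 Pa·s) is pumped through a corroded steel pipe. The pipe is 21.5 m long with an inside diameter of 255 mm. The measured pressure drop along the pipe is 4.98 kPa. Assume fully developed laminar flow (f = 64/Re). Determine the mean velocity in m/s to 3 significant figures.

For laminar flow, f = 64/Re with Re = ρVD/μ, so Darcy-Weisbach reduces to ΔP = 32μLV/D². Solving for V: V = ΔP·D²/(32μL) = 4980·(0.255)²/(32·0.484·21.5) = 0.9725 m/s.
Check: Re = ρVD/μ = 1250·0.9725·0.255/0.484 = 640.4 < 2300, so the laminar assumption holds.

V ≈ 0.972 m/s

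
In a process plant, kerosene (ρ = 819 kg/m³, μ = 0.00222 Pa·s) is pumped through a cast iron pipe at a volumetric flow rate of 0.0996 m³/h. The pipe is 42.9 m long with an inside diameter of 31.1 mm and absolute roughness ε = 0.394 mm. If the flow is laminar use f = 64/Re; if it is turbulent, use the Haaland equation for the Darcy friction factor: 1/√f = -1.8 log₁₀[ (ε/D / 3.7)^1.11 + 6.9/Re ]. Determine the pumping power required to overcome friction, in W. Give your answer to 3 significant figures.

P ≈ 0.00317 W

Q = 0.0996 m³/h = 0.0996/3600 = 2.767e-05 m³/s.
Cross-sectional area A = πD²/4 = π(0.0311)²/4 = 0.0007596 m²; mean velocity V = Q/A = 2.767e-05/0.0007596 = 0.03642 m/s.
Reynolds number Re = ρVD/μ = 819 · 0.03642 · 0.0311 / 0.00222 = 417.9.
Re < 2300 → laminar flow, so f = 64/Re = 64/417.9 = 0.1532 (the turbulent correlation is not needed).
Darcy-Weisbach: ΔP = f(L/D)(ρV²/2) = 0.1532·(42.9/0.0311)·(819·0.03642²/2) = 0.1532·1379·0.5432 = 114.8 Pa.
Pumping power P = QΔP = 2.767e-05·114.8 = 0.003175 W = 0.00317 W.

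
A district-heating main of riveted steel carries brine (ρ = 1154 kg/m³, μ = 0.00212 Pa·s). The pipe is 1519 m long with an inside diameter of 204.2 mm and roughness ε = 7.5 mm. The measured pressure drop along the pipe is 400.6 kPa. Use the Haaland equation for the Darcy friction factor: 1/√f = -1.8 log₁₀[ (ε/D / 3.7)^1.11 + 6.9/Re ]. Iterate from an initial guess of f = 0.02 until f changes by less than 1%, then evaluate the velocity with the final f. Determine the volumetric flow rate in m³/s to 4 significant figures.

Rearranging Darcy-Weisbach: V = √(2·ΔP·D/(f·L·ρ)). With ε/D = 0.0075/0.2042 = 0.0367, iterate starting from f = 0.02:
  f = 0.02 → V = √(2·4.006e+05·0.2042/(0.02·1519·1154)) = 2.16 m/s; Re = ρVD/μ = 2.401e+05; f → 0.06254
  f = 0.06254 → V = 1.222 m/s; Re = 1.358e+05; f → 0.06263
Converged (Δf/f < 1%). With the final f = 0.06263: V = √(2·4.006e+05·0.2042/(0.06263·1519·1154)) = 1.221 m/s.
Q = V·A = 1.221·(π/4·0.2042²) = 0.03998 m³/s = 0.03998 m³/s.

Q ≈ 0.03998 m³/s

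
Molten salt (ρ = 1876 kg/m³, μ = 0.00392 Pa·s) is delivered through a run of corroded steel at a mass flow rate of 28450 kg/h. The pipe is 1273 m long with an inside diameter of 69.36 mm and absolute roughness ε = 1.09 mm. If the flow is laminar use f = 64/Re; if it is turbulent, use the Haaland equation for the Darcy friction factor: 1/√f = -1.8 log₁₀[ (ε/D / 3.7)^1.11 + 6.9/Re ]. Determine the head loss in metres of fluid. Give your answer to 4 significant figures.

h_f ≈ 53.12 m

ṁ = 28450 kg/h = 28450/3600 = 7.903 kg/s.
A = πD²/4 = π(0.06936)²/4 = 0.003778 m²; mean velocity V = ṁ/(ρA) = 7.903/(1876 · 0.003778) = 1.115 m/s.
Reynolds number Re = ρVD/μ = 1876 · 1.115 · 0.06936 / 0.00392 = 3.701e+04.
Re > 4000 → turbulent. Relative roughness ε/D = 0.00109/0.06936 = 0.0157. Haaland: 1/√f = -1.8 log₁₀[(0.0157/3.7)^1.11 + 6.9/3.701e+04] = -1.8 log₁₀[0.00233 + 0.000186] = 4.679, so f = 0.04568.
Darcy-Weisbach: ΔP = f(L/D)(ρV²/2) = 0.04568·(1273/0.06936)·(1876·1.115²/2) = 0.04568·1.835e+04·1166 = 9.775e+05 Pa.
Head loss h_f = ΔP/(ρg) = 9.775e+05/(1876·9.81) = 53.12 m.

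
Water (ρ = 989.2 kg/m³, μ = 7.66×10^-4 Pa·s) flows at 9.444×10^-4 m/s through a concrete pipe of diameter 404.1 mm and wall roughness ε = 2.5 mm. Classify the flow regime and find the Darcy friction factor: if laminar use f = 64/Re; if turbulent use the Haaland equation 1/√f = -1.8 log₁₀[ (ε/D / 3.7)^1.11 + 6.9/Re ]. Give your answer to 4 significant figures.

f ≈ 0.1299

Re = ρVD/μ = 989.2·0.0009444·0.4041/0.000766 = 492.8.
Re < 2300 → laminar, so f = 64/Re = 0.1299 (roughness is irrelevant in laminar flow).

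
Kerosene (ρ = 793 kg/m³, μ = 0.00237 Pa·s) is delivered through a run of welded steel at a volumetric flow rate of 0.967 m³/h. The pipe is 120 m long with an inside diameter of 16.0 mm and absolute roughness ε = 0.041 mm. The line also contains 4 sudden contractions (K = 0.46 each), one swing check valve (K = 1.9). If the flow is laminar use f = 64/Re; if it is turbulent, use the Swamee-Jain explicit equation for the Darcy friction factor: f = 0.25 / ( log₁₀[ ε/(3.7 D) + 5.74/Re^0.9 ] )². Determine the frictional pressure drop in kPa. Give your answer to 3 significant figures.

Q = 0.967 m³/h = 0.967/3600 = 0.0002686 m³/s.
Cross-sectional area A = πD²/4 = π(0.016)²/4 = 0.0002011 m²; mean velocity V = Q/A = 0.0002686/0.0002011 = 1.336 m/s.
Reynolds number Re = ρVD/μ = 793 · 1.336 · 0.016 / 0.00237 = 7152.
Re > 4000 → turbulent. Relative roughness ε/D = 4.1e-05/0.016 = 0.00256. Swamee-Jain: f = 0.25/(log₁₀[0.00256/3.7 + 5.74/7152^0.9])² = 0.25/(log₁₀[0.000693 + 0.00195])² = 0.25/(-2.578)² = 0.03761.
Total minor-loss coefficient ΣK = 4·0.46 + 1·1.9 = 3.74.
ΔP = [f·L/D + ΣK]·(ρV²/2) = [0.03761·120/0.016 + 3.74]·(793·1.336²/2) = [282.1 + 3.74]·707.7 = 2.023e+05 Pa.
ΔP = 2.023e+05 Pa = 202 kPa.

ΔP ≈ 202 kPa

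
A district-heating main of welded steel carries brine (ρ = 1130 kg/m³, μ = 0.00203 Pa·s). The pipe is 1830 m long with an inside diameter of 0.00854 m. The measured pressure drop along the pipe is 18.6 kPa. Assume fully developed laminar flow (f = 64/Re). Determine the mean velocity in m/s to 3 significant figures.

V ≈ 0.0114 m/s

For laminar flow, f = 64/Re with Re = ρVD/μ, so Darcy-Weisbach reduces to ΔP = 32μLV/D². Solving for V: V = ΔP·D²/(32μL) = 1.86e+04·(0.00854)²/(32·0.00203·1830) = 0.01141 m/s.
Check: Re = ρVD/μ = 1130·0.01141·0.00854/0.00203 = 54.25 < 2300, so the laminar assumption holds.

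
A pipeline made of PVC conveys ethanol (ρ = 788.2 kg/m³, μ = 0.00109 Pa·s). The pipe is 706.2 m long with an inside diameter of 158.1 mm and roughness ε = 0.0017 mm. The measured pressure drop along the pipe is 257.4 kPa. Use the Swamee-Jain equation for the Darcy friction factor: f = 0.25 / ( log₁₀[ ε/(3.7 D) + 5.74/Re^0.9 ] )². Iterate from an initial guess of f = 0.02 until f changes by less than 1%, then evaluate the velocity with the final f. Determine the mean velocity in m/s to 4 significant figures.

V ≈ 3.235 m/s

Rearranging Darcy-Weisbach: V = √(2·ΔP·D/(f·L·ρ)). With ε/D = 1.7e-06/0.1581 = 1.08e-05, iterate starting from f = 0.02:
  f = 0.02 → V = √(2·2.574e+05·0.1581/(0.02·706.2·788.2)) = 2.704 m/s; Re = ρVD/μ = 3.091e+05; f → 0.01442
  f = 0.01442 → V = 3.184 m/s; Re = 3.64e+05; f → 0.01401
  f = 0.01401 → V = 3.231 m/s; Re = 3.694e+05; f → 0.01397
Converged (Δf/f < 1%). With the final f = 0.01397: V = √(2·2.574e+05·0.1581/(0.01397·706.2·788.2)) = 3.235 m/s.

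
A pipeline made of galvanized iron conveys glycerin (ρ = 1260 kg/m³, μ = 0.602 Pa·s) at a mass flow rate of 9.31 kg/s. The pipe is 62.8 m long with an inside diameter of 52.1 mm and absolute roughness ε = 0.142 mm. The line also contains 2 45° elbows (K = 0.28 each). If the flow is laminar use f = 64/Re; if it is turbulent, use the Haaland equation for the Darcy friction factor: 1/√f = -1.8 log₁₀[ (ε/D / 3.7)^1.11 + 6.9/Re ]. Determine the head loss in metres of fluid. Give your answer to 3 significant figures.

A = πD²/4 = π(0.0521)²/4 = 0.002132 m²; mean velocity V = ṁ/(ρA) = 9.31/(1260 · 0.002132) = 3.466 m/s.
Reynolds number Re = ρVD/μ = 1260 · 3.466 · 0.0521 / 0.602 = 377.9.
Re < 2300 → laminar flow, so f = 64/Re = 64/377.9 = 0.1693 (the turbulent correlation is not needed).
Total minor-loss coefficient ΣK = 2·0.28 = 0.56.
ΔP = [f·L/D + ΣK]·(ρV²/2) = [0.1693·62.8/0.0521 + 0.56]·(1260·3.466²/2) = [204.1 + 0.56]·7568 = 1.549e+06 Pa.
Head loss h_f = ΔP/(ρg) = 1.549e+06/(1260·9.81) = 125 m.

h_f ≈ 125 m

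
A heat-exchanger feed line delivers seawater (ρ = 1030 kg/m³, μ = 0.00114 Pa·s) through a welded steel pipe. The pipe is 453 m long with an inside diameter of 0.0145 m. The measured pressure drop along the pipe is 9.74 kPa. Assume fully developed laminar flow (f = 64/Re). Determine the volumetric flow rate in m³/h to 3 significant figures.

Q ≈ 0.0737 m³/h

For laminar flow, f = 64/Re with Re = ρVD/μ, so Darcy-Weisbach reduces to ΔP = 32μLV/D². Solving for V: V = ΔP·D²/(32μL) = 9740·(0.0145)²/(32·0.00114·453) = 0.1239 m/s.
Check: Re = ρVD/μ = 1030·0.1239·0.0145/0.00114 = 1623 < 2300, so the laminar assumption holds.
Q = V·A = 0.1239·(π/4·0.0145²) = 2.046e-05 m³/s = 0.0737 m³/h.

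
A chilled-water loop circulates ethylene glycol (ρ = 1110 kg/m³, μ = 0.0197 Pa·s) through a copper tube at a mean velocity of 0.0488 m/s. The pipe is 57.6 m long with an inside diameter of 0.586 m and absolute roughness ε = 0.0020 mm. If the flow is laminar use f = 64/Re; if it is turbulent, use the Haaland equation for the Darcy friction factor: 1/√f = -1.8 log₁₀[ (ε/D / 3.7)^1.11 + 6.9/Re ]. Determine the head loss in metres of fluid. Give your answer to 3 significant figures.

h_f ≈ 4.74×10^-4 m

Reynolds number Re = ρVD/μ = 1110 · 0.0488 · 0.586 / 0.0197 = 1611.
Re < 2300 → laminar flow, so f = 64/Re = 64/1611 = 0.03972 (the turbulent correlation is not needed).
Darcy-Weisbach: ΔP = f(L/D)(ρV²/2) = 0.03972·(57.6/0.586)·(1110·0.0488²/2) = 0.03972·98.29·1.322 = 5.16 Pa.
Head loss h_f = ΔP/(ρg) = 5.16/(1110·9.81) = 4.74×10^-4 m.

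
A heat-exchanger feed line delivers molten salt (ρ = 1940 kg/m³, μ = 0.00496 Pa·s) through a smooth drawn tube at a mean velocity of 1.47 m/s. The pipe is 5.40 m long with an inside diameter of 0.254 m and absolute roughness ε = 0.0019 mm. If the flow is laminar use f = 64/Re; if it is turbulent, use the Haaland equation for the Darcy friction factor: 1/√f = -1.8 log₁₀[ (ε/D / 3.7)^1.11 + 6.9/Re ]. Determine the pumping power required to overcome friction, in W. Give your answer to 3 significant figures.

P ≈ 54.9 W

Reynolds number Re = ρVD/μ = 1940 · 1.47 · 0.254 / 0.00496 = 1.46e+05.
Re > 4000 → turbulent. Relative roughness ε/D = 1.9e-06/0.254 = 7.48e-06. Haaland: 1/√f = -1.8 log₁₀[(7.48e-06/3.7)^1.11 + 6.9/1.46e+05] = -1.8 log₁₀[4.78e-07 + 4.72e-05] = 7.778, so f = 0.01653.
Darcy-Weisbach: ΔP = f(L/D)(ρV²/2) = 0.01653·(5.4/0.254)·(1940·1.47²/2) = 0.01653·21.26·2096 = 736.6 Pa.
Q = V·A = 1.47·0.05067 = 0.07449 m³/s.
Pumping power P = QΔP = 0.07449·736.6 = 54.86 W = 54.9 W.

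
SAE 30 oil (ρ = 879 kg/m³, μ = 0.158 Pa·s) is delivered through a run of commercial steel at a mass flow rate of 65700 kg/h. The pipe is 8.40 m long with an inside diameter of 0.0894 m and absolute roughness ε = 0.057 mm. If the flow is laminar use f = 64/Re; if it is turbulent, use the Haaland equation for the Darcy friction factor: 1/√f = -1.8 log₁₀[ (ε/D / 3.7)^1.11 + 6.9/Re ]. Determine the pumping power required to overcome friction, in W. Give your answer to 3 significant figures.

ṁ = 65700 kg/h = 65700/3600 = 18.25 kg/s.
A = πD²/4 = π(0.0894)²/4 = 0.006277 m²; mean velocity V = ṁ/(ρA) = 18.25/(879 · 0.006277) = 3.308 m/s.
Reynolds number Re = ρVD/μ = 879 · 3.308 · 0.0894 / 0.158 = 1645.
Re < 2300 → laminar flow, so f = 64/Re = 64/1645 = 0.0389 (the turbulent correlation is not needed).
Darcy-Weisbach: ΔP = f(L/D)(ρV²/2) = 0.0389·(8.4/0.0894)·(879·3.308²/2) = 0.0389·93.96·4808 = 1.758e+04 Pa.
Q = ṁ/ρ = 18.25/879 = 0.02076 m³/s.
Pumping power P = QΔP = 0.02076·1.758e+04 = 364.9 W = 365 W.

P ≈ 365 W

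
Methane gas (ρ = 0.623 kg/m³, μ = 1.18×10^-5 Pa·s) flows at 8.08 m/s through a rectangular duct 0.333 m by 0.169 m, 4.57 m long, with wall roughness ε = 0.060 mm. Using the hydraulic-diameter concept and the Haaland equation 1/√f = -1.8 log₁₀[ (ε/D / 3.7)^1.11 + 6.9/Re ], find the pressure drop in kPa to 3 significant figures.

ΔP ≈ 0.00795 kPa

Hydraulic diameter D_h = 4A/P = 4·(0.333·0.169)/(2·(0.333+0.169)) = 0.2251/1.004 = 0.2242 m.
Re = ρVD_h/μ = 0.623·8.08·0.2242/1.18e-05 = 9.565e+04.
ε/D_h = 6e-05/0.2242 = 0.000268; Haaland gives 1/√f = -1.8 log₁₀[2.53e-05+7.21e-05] = 7.22, so f = 0.01918.
ΔP = f(L/D_h)(ρV²/2) = 0.01918·4.57/0.2242·20.34 = 7.952 Pa.
ΔP = 0.00795 kPa.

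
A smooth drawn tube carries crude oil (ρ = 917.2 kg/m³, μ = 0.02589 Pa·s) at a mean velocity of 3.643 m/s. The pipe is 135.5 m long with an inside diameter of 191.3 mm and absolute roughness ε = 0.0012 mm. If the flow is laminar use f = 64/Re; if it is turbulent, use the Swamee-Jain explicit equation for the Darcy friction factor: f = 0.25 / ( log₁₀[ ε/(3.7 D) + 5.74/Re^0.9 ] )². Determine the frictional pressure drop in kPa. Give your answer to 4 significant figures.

ΔP ≈ 105.7 kPa

Reynolds number Re = ρVD/μ = 917.2 · 3.643 · 0.1913 / 0.0259 = 2.469e+04.
Re > 4000 → turbulent. Relative roughness ε/D = 1.2e-06/0.1913 = 6.27e-06. Swamee-Jain: f = 0.25/(log₁₀[6.27e-06/3.7 + 5.74/2.469e+04^0.9])² = 0.25/(log₁₀[1.7e-06 + 0.000639])² = 0.25/(-3.193)² = 0.02452.
Darcy-Weisbach: ΔP = f(L/D)(ρV²/2) = 0.02452·(135.5/0.1913)·(917.2·3.643²/2) = 0.02452·708.3·6086 = 1.057e+05 Pa.
ΔP = 1.057e+05 Pa = 105.7 kPa.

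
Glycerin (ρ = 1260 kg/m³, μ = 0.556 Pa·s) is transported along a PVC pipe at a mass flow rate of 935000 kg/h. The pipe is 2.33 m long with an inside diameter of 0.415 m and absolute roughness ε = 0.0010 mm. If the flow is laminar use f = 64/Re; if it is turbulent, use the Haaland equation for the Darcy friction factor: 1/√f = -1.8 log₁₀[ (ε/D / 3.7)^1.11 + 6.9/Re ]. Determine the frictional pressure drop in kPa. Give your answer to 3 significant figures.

ΔP ≈ 0.367 kPa

ṁ = 935000 kg/h = 935000/3600 = 259.7 kg/s.
A = πD²/4 = π(0.415)²/4 = 0.1353 m²; mean velocity V = ṁ/(ρA) = 259.7/(1260 · 0.1353) = 1.524 m/s.
Reynolds number Re = ρVD/μ = 1260 · 1.524 · 0.415 / 0.556 = 1433.
Re < 2300 → laminar flow, so f = 64/Re = 64/1433 = 0.04466 (the turbulent correlation is not needed).
Darcy-Weisbach: ΔP = f(L/D)(ρV²/2) = 0.04466·(2.33/0.415)·(1260·1.524²/2) = 0.04466·5.614·1463 = 366.8 Pa.
ΔP = 366.8 Pa = 0.367 kPa.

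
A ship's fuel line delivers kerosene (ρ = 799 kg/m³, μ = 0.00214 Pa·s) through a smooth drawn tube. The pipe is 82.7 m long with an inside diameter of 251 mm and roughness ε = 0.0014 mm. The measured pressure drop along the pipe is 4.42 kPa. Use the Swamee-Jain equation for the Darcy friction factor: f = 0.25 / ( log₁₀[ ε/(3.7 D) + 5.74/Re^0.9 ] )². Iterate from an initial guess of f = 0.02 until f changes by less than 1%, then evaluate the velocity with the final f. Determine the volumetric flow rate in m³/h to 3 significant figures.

Q ≈ 251 m³/h

Rearranging Darcy-Weisbach: V = √(2·ΔP·D/(f·L·ρ)). With ε/D = 1.4e-06/0.251 = 5.58e-06, iterate starting from f = 0.02:
  f = 0.02 → V = √(2·4420·0.251/(0.02·82.7·799)) = 1.296 m/s; Re = ρVD/μ = 1.214e+05; f → 0.0172
  f = 0.0172 → V = 1.397 m/s; Re = 1.31e+05; f → 0.01694
  f = 0.01694 → V = 1.408 m/s; Re = 1.32e+05; f → 0.01691
Converged (Δf/f < 1%). With the final f = 0.01691: V = √(2·4420·0.251/(0.01691·82.7·799)) = 1.409 m/s.
Q = V·A = 1.409·(π/4·0.251²) = 0.06972 m³/s = 251 m³/h.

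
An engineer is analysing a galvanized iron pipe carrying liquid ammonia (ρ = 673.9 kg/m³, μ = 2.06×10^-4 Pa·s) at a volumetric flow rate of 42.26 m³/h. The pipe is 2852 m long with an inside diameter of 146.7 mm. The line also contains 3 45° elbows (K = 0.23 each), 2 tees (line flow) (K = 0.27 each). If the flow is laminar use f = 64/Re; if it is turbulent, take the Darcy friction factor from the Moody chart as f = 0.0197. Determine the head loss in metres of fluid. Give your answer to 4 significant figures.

h_f ≈ 9.446 m

Q = 42.26 m³/h = 42.26/3600 = 0.01174 m³/s.
Cross-sectional area A = πD²/4 = π(0.1467)²/4 = 0.0169 m²; mean velocity V = Q/A = 0.01174/0.0169 = 0.6945 m/s.
Reynolds number Re = ρVD/μ = 673.9 · 0.6945 · 0.1467 / 0.000206 = 3.333e+05.
Re > 4000 → turbulent; use the Moody-chart value f = 0.0197.
Total minor-loss coefficient ΣK = 3·0.23 + 2·0.27 = 1.23.
ΔP = [f·L/D + ΣK]·(ρV²/2) = [0.0197·2852/0.1467 + 1.23]·(673.9·0.6945²/2) = [383 + 1.23]·162.5 = 6.244e+04 Pa.
Head loss h_f = ΔP/(ρg) = 6.244e+04/(673.9·9.81) = 9.446 m.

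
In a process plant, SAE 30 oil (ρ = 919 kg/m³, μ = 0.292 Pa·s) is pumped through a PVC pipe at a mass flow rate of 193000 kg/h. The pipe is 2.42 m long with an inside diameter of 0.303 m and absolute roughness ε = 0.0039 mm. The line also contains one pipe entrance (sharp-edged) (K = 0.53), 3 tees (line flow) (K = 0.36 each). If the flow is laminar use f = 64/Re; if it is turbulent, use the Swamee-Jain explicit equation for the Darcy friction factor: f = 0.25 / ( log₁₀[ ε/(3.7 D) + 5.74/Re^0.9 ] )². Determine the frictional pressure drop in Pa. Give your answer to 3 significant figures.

ΔP ≈ 683 Pa

ṁ = 193000 kg/h = 193000/3600 = 53.61 kg/s.
A = πD²/4 = π(0.303)²/4 = 0.07211 m²; mean velocity V = ṁ/(ρA) = 53.61/(919 · 0.07211) = 0.809 m/s.
Reynolds number Re = ρVD/μ = 919 · 0.809 · 0.303 / 0.292 = 771.5.
Re < 2300 → laminar flow, so f = 64/Re = 64/771.5 = 0.08295 (the turbulent correlation is not needed).
Total minor-loss coefficient ΣK = 1·0.53 + 3·0.36 = 1.61.
ΔP = [f·L/D + ΣK]·(ρV²/2) = [0.08295·2.42/0.303 + 1.61]·(919·0.809²/2) = [0.6625 + 1.61]·300.8 = 683.5 Pa.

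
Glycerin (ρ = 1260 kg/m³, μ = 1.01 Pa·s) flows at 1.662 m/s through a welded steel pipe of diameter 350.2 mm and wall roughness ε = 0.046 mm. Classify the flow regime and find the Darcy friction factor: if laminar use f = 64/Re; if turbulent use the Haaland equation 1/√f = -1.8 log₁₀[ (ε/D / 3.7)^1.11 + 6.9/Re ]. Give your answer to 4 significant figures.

Re = ρVD/μ = 1260·1.662·0.3502/1.01 = 726.1.
Re < 2300 → laminar, so f = 64/Re = 0.08814 (roughness is irrelevant in laminar flow).

f ≈ 0.08814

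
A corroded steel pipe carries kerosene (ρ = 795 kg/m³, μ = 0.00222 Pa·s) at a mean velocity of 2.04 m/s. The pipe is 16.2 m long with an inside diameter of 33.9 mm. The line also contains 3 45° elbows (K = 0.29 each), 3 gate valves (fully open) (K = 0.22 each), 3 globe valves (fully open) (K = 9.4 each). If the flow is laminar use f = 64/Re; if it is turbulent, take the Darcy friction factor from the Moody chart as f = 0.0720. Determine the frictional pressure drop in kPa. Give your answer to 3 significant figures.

ΔP ≈ 106 kPa

Reynolds number Re = ρVD/μ = 795 · 2.04 · 0.0339 / 0.00222 = 2.477e+04.
Re > 4000 → turbulent; use the Moody-chart value f = 0.0720.
Total minor-loss coefficient ΣK = 3·0.29 + 3·0.22 + 3·9.4 = 29.7.
ΔP = [f·L/D + ΣK]·(ρV²/2) = [0.072·16.2/0.0339 + 29.7]·(795·2.04²/2) = [34.41 + 29.7]·1654 = 1.061e+05 Pa.
ΔP = 1.061e+05 Pa = 106 kPa.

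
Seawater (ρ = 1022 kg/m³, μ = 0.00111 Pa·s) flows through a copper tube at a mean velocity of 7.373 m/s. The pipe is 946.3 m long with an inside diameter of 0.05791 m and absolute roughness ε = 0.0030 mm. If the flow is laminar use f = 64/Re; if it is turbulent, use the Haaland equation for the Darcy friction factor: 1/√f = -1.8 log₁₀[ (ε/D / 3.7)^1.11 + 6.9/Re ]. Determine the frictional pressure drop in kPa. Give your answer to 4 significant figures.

ΔP ≈ 6439 kPa

Reynolds number Re = ρVD/μ = 1022 · 7.373 · 0.05791 / 0.00111 = 3.931e+05.
Re > 4000 → turbulent. Relative roughness ε/D = 3e-06/0.05791 = 5.18e-05. Haaland: 1/√f = -1.8 log₁₀[(5.18e-05/3.7)^1.11 + 6.9/3.931e+05] = -1.8 log₁₀[4.09e-06 + 1.76e-05] = 8.396, so f = 0.01418.
Darcy-Weisbach: ΔP = f(L/D)(ρV²/2) = 0.01418·(946.3/0.05791)·(1022·7.373²/2) = 0.01418·1.634e+04·2.778e+04 = 6.439e+06 Pa.
ΔP = 6.439e+06 Pa = 6439 kPa.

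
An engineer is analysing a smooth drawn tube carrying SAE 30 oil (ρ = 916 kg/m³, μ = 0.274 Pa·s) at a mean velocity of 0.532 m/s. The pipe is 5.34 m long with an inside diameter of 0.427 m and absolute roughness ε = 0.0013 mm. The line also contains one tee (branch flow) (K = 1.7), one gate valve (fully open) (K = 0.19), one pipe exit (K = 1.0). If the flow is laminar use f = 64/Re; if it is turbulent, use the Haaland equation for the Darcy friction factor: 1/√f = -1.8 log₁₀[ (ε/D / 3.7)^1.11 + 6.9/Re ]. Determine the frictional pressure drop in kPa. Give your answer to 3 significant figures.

Reynolds number Re = ρVD/μ = 916 · 0.532 · 0.427 / 0.274 = 759.4.
Re < 2300 → laminar flow, so f = 64/Re = 64/759.4 = 0.08427 (the turbulent correlation is not needed).
Total minor-loss coefficient ΣK = 1·1.7 + 1·0.19 + 1·1 = 2.89.
ΔP = [f·L/D + ΣK]·(ρV²/2) = [0.08427·5.34/0.427 + 2.89]·(916·0.532²/2) = [1.054 + 2.89]·129.6 = 511.2 Pa.
ΔP = 511.2 Pa = 0.511 kPa.

ΔP ≈ 0.511 kPa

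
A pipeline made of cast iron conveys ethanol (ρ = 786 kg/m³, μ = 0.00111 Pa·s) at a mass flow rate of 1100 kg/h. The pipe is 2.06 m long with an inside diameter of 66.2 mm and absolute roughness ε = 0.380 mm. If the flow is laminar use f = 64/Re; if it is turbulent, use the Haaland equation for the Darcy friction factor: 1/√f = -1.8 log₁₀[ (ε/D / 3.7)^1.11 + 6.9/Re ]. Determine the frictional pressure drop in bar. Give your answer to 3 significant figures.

ṁ = 1100 kg/h = 1100/3600 = 0.3056 kg/s.
A = πD²/4 = π(0.0662)²/4 = 0.003442 m²; mean velocity V = ṁ/(ρA) = 0.3056/(786 · 0.003442) = 0.1129 m/s.
Reynolds number Re = ρVD/μ = 786 · 0.1129 · 0.0662 / 0.00111 = 5294.
Re > 4000 → turbulent. Relative roughness ε/D = 0.00038/0.0662 = 0.00574. Haaland: 1/√f = -1.8 log₁₀[(0.00574/3.7)^1.11 + 6.9/5294] = -1.8 log₁₀[0.000762 + 0.0013] = 4.833, so f = 0.04281.
Darcy-Weisbach: ΔP = f(L/D)(ρV²/2) = 0.04281·(2.06/0.0662)·(786·0.1129²/2) = 0.04281·31.12·5.013 = 6.678 Pa.
ΔP = 6.678 Pa = 6.68×10^-5 bar.

ΔP ≈ 6.68×10^-5 bar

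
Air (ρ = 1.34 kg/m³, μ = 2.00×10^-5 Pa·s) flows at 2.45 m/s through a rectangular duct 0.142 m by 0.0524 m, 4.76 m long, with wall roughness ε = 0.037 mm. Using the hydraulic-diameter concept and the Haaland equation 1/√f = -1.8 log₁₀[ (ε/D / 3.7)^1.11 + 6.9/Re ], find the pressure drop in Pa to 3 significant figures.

Hydraulic diameter D_h = 4A/P = 4·(0.142·0.0524)/(2·(0.142+0.0524)) = 0.02976/0.3888 = 0.07655 m.
Re = ρVD_h/μ = 1.34·2.45·0.07655/2e-05 = 1.257e+04.
ε/D_h = 3.7e-05/0.07655 = 0.000483; Haaland gives 1/√f = -1.8 log₁₀[4.88e-05+0.000549] = 5.802, so f = 0.02971.
ΔP = f(L/D_h)(ρV²/2) = 0.02971·4.76/0.07655·4.022 = 7.429 Pa.

ΔP ≈ 7.43 Pa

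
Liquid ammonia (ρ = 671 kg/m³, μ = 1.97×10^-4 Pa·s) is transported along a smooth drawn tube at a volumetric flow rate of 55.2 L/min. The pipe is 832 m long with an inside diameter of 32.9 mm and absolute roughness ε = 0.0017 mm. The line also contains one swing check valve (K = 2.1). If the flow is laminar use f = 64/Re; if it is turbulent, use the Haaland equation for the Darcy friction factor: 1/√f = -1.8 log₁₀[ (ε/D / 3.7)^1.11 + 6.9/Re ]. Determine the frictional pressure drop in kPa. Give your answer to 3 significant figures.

Q = 55.2 L/min = 55.2/60000 = 0.00092 m³/s.
Cross-sectional area A = πD²/4 = π(0.0329)²/4 = 0.0008501 m²; mean velocity V = Q/A = 0.00092/0.0008501 = 1.082 m/s.
Reynolds number Re = ρVD/μ = 671 · 1.082 · 0.0329 / 0.000197 = 1.213e+05.
Re > 4000 → turbulent. Relative roughness ε/D = 1.7e-06/0.0329 = 5.17e-05. Haaland: 1/√f = -1.8 log₁₀[(5.17e-05/3.7)^1.11 + 6.9/1.213e+05] = -1.8 log₁₀[4.08e-06 + 5.69e-05] = 7.587, so f = 0.01737.
Total minor-loss coefficient ΣK = 1·2.1 = 2.1.
ΔP = [f·L/D + ΣK]·(ρV²/2) = [0.01737·832/0.0329 + 2.1]·(671·1.082²/2) = [439.4 + 2.1]·392.9 = 1.735e+05 Pa.
ΔP = 1.735e+05 Pa = 173 kPa.

ΔP ≈ 173 kPa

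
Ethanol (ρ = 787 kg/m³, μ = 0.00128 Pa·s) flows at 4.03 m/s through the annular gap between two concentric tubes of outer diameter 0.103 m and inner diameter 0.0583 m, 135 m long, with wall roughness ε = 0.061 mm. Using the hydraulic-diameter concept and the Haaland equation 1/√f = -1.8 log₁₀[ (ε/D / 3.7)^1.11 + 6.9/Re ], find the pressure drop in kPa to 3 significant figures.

Hydraulic diameter D_h = 4A/P = D_o - D_i = 0.103 - 0.0583 = 0.0447 m.
Re = ρVD_h/μ = 787·4.03·0.0447/0.00128 = 1.108e+05.
ε/D_h = 6.1e-05/0.0447 = 0.00136; Haaland gives 1/√f = -1.8 log₁₀[0.000155+6.23e-05] = 6.595, so f = 0.02299.
ΔP = f(L/D_h)(ρV²/2) = 0.02299·135/0.0447·6391 = 4.438e+05 Pa.
ΔP = 444 kPa.

ΔP ≈ 444 kPa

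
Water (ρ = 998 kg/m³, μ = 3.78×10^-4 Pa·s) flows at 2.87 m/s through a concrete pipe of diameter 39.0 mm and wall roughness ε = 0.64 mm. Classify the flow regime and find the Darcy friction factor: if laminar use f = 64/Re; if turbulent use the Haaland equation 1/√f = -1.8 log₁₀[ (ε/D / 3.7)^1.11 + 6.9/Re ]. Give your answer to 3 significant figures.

Re = ρVD/μ = 998·2.87·0.039/0.000378 = 2.955e+05.
Re > 4000 → turbulent. ε/D = 0.00064/0.039 = 0.0164; Haaland: 1/√f = -1.8 log₁₀[0.00244 + 2.33e-05] = 4.694, so f = 0.04538.

f ≈ 0.0454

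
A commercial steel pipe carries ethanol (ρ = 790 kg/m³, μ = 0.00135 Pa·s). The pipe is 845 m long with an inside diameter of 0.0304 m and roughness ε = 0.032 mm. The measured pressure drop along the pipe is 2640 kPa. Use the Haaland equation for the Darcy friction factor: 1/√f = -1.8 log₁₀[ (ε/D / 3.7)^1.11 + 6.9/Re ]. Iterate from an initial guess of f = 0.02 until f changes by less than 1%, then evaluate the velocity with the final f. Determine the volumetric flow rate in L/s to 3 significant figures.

Rearranging Darcy-Weisbach: V = √(2·ΔP·D/(f·L·ρ)). With ε/D = 3.2e-05/0.0304 = 0.00105, iterate starting from f = 0.02:
  f = 0.02 → V = √(2·2.64e+06·0.0304/(0.02·845·790)) = 3.467 m/s; Re = ρVD/μ = 6.168e+04; f → 0.02326
  f = 0.02326 → V = 3.215 m/s; Re = 5.719e+04; f → 0.02347
Converged (Δf/f < 1%). With the final f = 0.02347: V = √(2·2.64e+06·0.0304/(0.02347·845·790)) = 3.201 m/s.
Q = V·A = 3.201·(π/4·0.0304²) = 0.002323 m³/s = 2.32 L/s.

Q ≈ 2.32 L/s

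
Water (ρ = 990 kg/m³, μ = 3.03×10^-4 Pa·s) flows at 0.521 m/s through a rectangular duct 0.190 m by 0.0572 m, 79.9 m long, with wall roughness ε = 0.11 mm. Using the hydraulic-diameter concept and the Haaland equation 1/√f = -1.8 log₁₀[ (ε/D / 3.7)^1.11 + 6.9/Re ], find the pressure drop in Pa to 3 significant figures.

ΔP ≈ 2710 Pa

Hydraulic diameter D_h = 4A/P = 4·(0.19·0.0572)/(2·(0.19+0.0572)) = 0.04347/0.4944 = 0.08793 m.
Re = ρVD_h/μ = 990·0.521·0.08793/0.000303 = 1.497e+05.
ε/D_h = 0.00011/0.08793 = 0.00125; Haaland gives 1/√f = -1.8 log₁₀[0.00014+4.61e-05] = 6.713, so f = 0.02219.
ΔP = f(L/D_h)(ρV²/2) = 0.02219·79.9/0.08793·134.4 = 2709 Pa.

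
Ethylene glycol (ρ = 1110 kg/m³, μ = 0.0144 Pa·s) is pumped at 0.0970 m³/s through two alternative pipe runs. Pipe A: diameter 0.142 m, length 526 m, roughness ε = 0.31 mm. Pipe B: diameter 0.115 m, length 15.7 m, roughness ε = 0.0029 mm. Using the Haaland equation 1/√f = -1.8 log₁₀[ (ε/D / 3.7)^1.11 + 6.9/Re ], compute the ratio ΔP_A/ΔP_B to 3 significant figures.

ΔP_A/ΔP_B ≈ 16.3

Pipe A: V = Q/A = 0.097/0.01584 = 6.125 m/s; Re = 6.704e+04; ε/D = 0.00218; Haaland → f = 0.02609; ΔP_A = f(L/D)(ρV²/2) = 2.012e+06 Pa.
Pipe B: V = Q/A = 0.097/0.01039 = 9.339 m/s; Re = 8.278e+04; ε/D = 2.52e-05; Haaland → f = 0.01864; ΔP_B = f(L/D)(ρV²/2) = 1.231e+05 Pa.
ΔP_A/ΔP_B = 2.012e+06/1.231e+05 = 16.3.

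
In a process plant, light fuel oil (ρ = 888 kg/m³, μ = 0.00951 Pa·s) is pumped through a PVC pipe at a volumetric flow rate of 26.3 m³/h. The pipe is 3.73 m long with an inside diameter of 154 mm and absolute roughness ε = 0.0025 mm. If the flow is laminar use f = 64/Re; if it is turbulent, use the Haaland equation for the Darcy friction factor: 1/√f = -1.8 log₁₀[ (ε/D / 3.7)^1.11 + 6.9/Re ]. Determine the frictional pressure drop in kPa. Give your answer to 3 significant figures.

ΔP ≈ 0.0602 kPa

Q = 26.3 m³/h = 26.3/3600 = 0.007306 m³/s.
Cross-sectional area A = πD²/4 = π(0.154)²/4 = 0.01863 m²; mean velocity V = Q/A = 0.007306/0.01863 = 0.3922 m/s.
Reynolds number Re = ρVD/μ = 888 · 0.3922 · 0.154 / 0.00951 = 5640.
Re > 4000 → turbulent. Relative roughness ε/D = 2.5e-06/0.154 = 1.62e-05. Haaland: 1/√f = -1.8 log₁₀[(1.62e-05/3.7)^1.11 + 6.9/5640] = -1.8 log₁₀[1.13e-06 + 0.00122] = 5.242, so f = 0.0364.
Darcy-Weisbach: ΔP = f(L/D)(ρV²/2) = 0.0364·(3.73/0.154)·(888·0.3922²/2) = 0.0364·24.22·68.3 = 60.21 Pa.
ΔP = 60.21 Pa = 0.0602 kPa.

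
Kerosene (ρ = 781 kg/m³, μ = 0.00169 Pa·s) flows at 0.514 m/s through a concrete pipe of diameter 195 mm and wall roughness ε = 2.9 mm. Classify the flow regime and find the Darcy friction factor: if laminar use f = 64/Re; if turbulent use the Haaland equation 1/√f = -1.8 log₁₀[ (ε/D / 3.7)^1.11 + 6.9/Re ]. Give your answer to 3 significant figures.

f ≈ 0.0446

Re = ρVD/μ = 781·0.514·0.195/0.00169 = 4.632e+04.
Re > 4000 → turbulent. ε/D = 0.0029/0.195 = 0.0149; Haaland: 1/√f = -1.8 log₁₀[0.00219 + 0.000149] = 4.735, so f = 0.04459.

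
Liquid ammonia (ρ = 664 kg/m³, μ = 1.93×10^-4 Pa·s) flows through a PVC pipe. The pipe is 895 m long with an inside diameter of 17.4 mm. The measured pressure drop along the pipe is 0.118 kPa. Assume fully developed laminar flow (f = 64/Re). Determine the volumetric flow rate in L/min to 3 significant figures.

For laminar flow, f = 64/Re with Re = ρVD/μ, so Darcy-Weisbach reduces to ΔP = 32μLV/D². Solving for V: V = ΔP·D²/(32μL) = 118·(0.0174)²/(32·0.000193·895) = 0.006463 m/s.
Check: Re = ρVD/μ = 664·0.006463·0.0174/0.000193 = 386.9 < 2300, so the laminar assumption holds.
Q = V·A = 0.006463·(π/4·0.0174²) = 1.537e-06 m³/s = 0.0922 L/min.

Q ≈ 0.0922 L/min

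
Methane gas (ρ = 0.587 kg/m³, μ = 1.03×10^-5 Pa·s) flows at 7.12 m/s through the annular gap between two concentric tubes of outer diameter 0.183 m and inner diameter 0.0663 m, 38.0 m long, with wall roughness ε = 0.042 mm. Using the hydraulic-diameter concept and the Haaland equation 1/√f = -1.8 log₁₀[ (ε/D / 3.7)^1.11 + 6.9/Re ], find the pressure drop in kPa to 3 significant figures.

ΔP ≈ 0.107 kPa

Hydraulic diameter D_h = 4A/P = D_o - D_i = 0.183 - 0.0663 = 0.1167 m.
Re = ρVD_h/μ = 0.587·7.12·0.1167/1.03e-05 = 4.735e+04.
ε/D_h = 4.2e-05/0.1167 = 0.00036; Haaland gives 1/√f = -1.8 log₁₀[3.52e-05+0.000146] = 6.737, so f = 0.02204.
ΔP = f(L/D_h)(ρV²/2) = 0.02204·38/0.1167·14.88 = 106.8 Pa.
ΔP = 0.107 kPa.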